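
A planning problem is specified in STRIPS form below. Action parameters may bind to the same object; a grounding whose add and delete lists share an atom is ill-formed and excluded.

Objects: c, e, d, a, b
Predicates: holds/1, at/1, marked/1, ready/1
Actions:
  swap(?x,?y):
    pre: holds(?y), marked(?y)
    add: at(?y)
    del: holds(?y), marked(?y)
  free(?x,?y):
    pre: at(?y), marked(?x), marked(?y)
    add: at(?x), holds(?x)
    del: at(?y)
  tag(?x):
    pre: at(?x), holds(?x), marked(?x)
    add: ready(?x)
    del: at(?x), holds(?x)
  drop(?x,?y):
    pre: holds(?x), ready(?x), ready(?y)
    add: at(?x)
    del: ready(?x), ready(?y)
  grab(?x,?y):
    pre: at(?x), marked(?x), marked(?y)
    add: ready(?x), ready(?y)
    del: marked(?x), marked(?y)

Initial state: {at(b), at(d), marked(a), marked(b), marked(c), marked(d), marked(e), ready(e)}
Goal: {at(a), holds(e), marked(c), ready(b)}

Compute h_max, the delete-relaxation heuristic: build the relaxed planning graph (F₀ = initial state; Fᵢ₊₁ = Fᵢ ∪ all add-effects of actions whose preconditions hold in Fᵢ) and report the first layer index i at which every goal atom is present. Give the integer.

F0 = init (8 atoms)
F1 = F0 ∪ {at(a), at(c), at(e), holds(a), holds(b), holds(c), holds(d), holds(e), ready(a), ready(b), ready(c), ready(d)}  (20 atoms)
goal ⊆ F1  ⇒  h_max = 1

1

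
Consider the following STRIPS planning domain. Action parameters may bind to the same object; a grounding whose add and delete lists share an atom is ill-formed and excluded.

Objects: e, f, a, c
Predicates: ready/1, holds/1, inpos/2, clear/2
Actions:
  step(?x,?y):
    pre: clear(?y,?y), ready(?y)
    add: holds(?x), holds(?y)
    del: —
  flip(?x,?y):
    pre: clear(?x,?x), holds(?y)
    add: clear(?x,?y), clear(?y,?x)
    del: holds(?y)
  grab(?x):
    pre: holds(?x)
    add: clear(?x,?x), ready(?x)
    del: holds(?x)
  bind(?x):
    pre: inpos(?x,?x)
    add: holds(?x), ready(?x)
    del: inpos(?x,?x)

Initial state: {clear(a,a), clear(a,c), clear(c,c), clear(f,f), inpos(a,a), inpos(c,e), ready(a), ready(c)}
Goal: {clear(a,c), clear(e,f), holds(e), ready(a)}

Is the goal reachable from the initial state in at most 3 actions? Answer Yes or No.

1. step(e,a)  →  {clear(a,a), clear(a,c), clear(c,c), clear(f,f), holds(a), holds(e), inpos(a,a), inpos(c,e), ready(a), ready(c)}
2. flip(f,e)  →  {clear(a,a), clear(a,c), clear(c,c), clear(e,f), clear(f,e), clear(f,f), holds(a), inpos(a,a), inpos(c,e), ready(a), ready(c)}
3. step(e,a)  →  {clear(a,a), clear(a,c), clear(c,c), clear(e,f), clear(f,e), clear(f,f), holds(a), holds(e), inpos(a,a), inpos(c,e), ready(a), ready(c)}
optimal plan length = 3; 3 ≤ 3

Yes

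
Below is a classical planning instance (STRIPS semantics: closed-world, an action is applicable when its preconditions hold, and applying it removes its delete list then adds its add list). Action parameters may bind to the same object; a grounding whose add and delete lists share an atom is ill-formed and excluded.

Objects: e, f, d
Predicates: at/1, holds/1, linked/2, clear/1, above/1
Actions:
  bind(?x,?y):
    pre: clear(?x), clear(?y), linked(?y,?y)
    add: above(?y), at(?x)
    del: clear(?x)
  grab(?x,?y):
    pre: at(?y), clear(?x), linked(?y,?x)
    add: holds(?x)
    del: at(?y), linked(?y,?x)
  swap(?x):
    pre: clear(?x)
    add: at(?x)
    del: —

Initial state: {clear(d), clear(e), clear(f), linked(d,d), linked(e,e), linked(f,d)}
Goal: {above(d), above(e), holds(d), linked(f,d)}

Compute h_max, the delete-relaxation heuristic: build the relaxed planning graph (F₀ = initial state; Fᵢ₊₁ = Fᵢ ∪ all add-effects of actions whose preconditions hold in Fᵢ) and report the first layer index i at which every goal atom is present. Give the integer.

2

F0 = init (6 atoms)
F1 = F0 ∪ {above(d), above(e), at(d), at(e), at(f)}  (11 atoms)
F2 = F1 ∪ {holds(d), holds(e)}  (13 atoms)
goal ⊆ F2  ⇒  h_max = 2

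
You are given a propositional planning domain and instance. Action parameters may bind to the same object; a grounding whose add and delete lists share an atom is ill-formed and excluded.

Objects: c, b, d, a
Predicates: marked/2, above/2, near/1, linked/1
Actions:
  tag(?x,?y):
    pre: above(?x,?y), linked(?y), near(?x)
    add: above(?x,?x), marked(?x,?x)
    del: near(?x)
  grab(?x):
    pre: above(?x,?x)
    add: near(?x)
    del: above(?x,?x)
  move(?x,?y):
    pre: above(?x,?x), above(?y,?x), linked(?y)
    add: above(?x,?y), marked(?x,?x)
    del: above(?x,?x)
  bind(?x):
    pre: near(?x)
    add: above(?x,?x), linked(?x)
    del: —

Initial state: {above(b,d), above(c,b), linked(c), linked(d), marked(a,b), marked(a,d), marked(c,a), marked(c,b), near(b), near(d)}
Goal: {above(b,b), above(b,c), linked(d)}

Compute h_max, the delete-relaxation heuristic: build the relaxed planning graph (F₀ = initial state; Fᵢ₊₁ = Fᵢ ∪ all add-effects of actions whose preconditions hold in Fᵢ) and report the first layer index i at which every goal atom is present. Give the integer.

2

F0 = init (10 atoms)
F1 = F0 ∪ {above(b,b), above(d,d), linked(b), marked(b,b)}  (14 atoms)
F2 = F1 ∪ {above(b,c), above(d,b), marked(d,d)}  (17 atoms)
goal ⊆ F2  ⇒  h_max = 2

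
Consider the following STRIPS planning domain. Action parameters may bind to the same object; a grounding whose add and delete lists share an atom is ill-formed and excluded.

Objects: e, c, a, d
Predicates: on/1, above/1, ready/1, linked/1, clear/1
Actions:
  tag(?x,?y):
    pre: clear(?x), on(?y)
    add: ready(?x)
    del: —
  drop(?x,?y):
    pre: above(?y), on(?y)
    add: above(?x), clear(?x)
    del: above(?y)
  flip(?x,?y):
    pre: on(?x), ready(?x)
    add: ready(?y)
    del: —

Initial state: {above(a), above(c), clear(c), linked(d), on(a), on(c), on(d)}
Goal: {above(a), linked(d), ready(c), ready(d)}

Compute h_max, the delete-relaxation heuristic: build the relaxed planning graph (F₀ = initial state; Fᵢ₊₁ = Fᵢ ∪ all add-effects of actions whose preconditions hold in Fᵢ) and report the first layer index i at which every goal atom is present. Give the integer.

2

F0 = init (7 atoms)
F1 = F0 ∪ {above(d), above(e), clear(a), clear(d), clear(e), ready(c)}  (13 atoms)
F2 = F1 ∪ {ready(a), ready(d), ready(e)}  (16 atoms)
goal ⊆ F2  ⇒  h_max = 2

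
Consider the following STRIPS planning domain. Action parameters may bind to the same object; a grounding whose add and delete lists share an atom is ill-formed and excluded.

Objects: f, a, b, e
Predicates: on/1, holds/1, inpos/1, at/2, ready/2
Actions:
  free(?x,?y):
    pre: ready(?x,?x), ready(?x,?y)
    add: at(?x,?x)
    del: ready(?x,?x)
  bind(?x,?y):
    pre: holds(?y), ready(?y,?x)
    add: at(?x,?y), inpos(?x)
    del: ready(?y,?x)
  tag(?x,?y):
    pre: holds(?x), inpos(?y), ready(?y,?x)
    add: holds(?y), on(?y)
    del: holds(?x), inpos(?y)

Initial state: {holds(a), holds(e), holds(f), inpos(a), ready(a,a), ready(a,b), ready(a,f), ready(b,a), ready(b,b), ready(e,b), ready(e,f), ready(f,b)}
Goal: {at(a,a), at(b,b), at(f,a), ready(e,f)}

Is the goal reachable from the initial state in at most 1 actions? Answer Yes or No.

No

1. free(a,f)  →  {at(a,a), holds(a), holds(e), holds(f), inpos(a), ready(a,b), ready(a,f), ready(b,a), ready(b,b), ready(e,b), ready(e,f), ready(f,b)}
2. free(b,a)  →  {at(a,a), at(b,b), holds(a), holds(e), holds(f), inpos(a), ready(a,b), ready(a,f), ready(b,a), ready(e,b), ready(e,f), ready(f,b)}
3. bind(f,a)  →  {at(a,a), at(b,b), at(f,a), holds(a), holds(e), holds(f), inpos(a), inpos(f), ready(a,b), ready(b,a), ready(e,b), ready(e,f), ready(f,b)}
optimal plan length = 3; 3 > 1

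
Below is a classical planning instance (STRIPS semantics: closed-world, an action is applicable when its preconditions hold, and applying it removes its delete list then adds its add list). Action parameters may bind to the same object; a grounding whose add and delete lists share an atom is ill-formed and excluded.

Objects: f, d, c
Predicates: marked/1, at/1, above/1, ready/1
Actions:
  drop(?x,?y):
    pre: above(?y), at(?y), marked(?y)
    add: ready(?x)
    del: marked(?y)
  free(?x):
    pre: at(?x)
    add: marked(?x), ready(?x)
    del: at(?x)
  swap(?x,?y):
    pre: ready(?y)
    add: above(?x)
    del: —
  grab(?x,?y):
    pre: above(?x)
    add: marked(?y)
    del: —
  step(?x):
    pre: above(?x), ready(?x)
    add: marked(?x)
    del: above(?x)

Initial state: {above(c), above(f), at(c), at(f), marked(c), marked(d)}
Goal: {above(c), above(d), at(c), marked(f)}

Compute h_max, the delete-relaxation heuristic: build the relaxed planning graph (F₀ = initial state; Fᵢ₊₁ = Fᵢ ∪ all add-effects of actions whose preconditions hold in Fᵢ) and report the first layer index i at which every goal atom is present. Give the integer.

2

F0 = init (6 atoms)
F1 = F0 ∪ {marked(f), ready(c), ready(d), ready(f)}  (10 atoms)
F2 = F1 ∪ {above(d)}  (11 atoms)
goal ⊆ F2  ⇒  h_max = 2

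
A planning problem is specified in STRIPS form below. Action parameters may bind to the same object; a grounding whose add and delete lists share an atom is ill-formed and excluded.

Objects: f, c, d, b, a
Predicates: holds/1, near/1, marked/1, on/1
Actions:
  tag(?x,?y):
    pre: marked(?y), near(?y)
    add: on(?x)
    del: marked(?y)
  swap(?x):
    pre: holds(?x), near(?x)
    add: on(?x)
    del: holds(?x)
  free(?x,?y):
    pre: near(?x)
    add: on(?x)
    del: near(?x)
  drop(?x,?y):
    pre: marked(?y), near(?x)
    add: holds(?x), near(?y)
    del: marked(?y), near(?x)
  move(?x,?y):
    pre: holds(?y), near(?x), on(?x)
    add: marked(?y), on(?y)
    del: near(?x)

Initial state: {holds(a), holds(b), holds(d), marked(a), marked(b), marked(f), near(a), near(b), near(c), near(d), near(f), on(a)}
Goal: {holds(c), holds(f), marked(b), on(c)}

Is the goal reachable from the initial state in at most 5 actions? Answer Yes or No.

Yes

1. drop(f,a)  →  {holds(a), holds(b), holds(d), holds(f), marked(b), marked(f), near(a), near(b), near(c), near(d), on(a)}
2. drop(c,f)  →  {holds(a), holds(b), holds(c), holds(d), holds(f), marked(b), near(a), near(b), near(d), near(f), on(a)}
3. move(a,c)  →  {holds(a), holds(b), holds(c), holds(d), holds(f), marked(b), marked(c), near(b), near(d), near(f), on(a), on(c)}
optimal plan length = 3; 3 ≤ 5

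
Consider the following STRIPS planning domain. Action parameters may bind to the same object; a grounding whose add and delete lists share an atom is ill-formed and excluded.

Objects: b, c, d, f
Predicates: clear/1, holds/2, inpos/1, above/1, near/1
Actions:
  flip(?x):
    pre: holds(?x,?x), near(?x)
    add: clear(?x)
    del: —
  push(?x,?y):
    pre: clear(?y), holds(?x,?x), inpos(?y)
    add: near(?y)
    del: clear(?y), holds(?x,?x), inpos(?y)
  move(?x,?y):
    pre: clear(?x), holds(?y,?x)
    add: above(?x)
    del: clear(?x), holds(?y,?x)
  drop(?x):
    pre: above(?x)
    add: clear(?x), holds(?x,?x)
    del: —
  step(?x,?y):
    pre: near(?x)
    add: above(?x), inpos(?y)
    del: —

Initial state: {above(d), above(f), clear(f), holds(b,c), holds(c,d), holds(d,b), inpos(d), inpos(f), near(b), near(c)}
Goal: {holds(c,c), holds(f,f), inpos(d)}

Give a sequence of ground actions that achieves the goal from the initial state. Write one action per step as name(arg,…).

1. drop(f)  →  {above(d), above(f), clear(f), holds(b,c), holds(c,d), holds(d,b), holds(f,f), inpos(d), inpos(f), near(b), near(c)}
2. step(c,b)  →  {above(c), above(d), above(f), clear(f), holds(b,c), holds(c,d), holds(d,b), holds(f,f), inpos(b), inpos(d), inpos(f), near(b), near(c)}
3. drop(c)  →  {above(c), above(d), above(f), clear(c), clear(f), holds(b,c), holds(c,c), holds(c,d), holds(d,b), holds(f,f), inpos(b), inpos(d), inpos(f), near(b), near(c)}

drop(f); step(c,b); drop(c)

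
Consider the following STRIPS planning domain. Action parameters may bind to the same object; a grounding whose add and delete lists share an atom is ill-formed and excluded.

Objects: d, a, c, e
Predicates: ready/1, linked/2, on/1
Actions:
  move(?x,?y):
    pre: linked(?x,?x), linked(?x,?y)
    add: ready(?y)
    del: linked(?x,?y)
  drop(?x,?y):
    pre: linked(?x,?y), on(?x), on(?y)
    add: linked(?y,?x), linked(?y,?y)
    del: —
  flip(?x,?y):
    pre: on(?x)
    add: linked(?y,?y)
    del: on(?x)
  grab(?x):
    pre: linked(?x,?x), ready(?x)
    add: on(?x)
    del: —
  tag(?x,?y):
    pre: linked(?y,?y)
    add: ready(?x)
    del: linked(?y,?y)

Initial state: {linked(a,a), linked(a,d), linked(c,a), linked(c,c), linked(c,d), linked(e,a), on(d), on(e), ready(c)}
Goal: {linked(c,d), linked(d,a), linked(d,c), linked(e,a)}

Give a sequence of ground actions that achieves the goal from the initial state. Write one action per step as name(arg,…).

move(c,a); grab(a); drop(a,d); grab(c); drop(c,d)

1. move(c,a)  →  {linked(a,a), linked(a,d), linked(c,c), linked(c,d), linked(e,a), on(d), on(e), ready(a), ready(c)}
2. grab(a)  →  {linked(a,a), linked(a,d), linked(c,c), linked(c,d), linked(e,a), on(a), on(d), on(e), ready(a), ready(c)}
3. drop(a,d)  →  {linked(a,a), linked(a,d), linked(c,c), linked(c,d), linked(d,a), linked(d,d), linked(e,a), on(a), on(d), on(e), ready(a), ready(c)}
4. grab(c)  →  {linked(a,a), linked(a,d), linked(c,c), linked(c,d), linked(d,a), linked(d,d), linked(e,a), on(a), on(c), on(d), on(e), ready(a), ready(c)}
5. drop(c,d)  →  {linked(a,a), linked(a,d), linked(c,c), linked(c,d), linked(d,a), linked(d,c), linked(d,d), linked(e,a), on(a), on(c), on(d), on(e), ready(a), ready(c)}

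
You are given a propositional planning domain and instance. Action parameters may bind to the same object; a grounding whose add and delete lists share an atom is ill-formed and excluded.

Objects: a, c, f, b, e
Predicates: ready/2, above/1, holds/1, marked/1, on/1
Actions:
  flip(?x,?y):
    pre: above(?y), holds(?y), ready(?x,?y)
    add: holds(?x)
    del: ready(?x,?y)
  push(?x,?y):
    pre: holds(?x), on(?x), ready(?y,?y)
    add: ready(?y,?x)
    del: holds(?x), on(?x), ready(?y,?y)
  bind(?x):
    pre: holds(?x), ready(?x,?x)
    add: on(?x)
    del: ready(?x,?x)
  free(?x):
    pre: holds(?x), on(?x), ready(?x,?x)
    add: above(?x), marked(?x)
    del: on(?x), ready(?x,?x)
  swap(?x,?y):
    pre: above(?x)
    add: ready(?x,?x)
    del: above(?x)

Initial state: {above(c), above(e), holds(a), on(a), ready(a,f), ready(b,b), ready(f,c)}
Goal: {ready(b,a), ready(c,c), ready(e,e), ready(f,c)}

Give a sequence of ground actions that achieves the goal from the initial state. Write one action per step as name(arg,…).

push(a,b); swap(c,a); swap(e,a)

1. push(a,b)  →  {above(c), above(e), ready(a,f), ready(b,a), ready(f,c)}
2. swap(c,a)  →  {above(e), ready(a,f), ready(b,a), ready(c,c), ready(f,c)}
3. swap(e,a)  →  {ready(a,f), ready(b,a), ready(c,c), ready(e,e), ready(f,c)}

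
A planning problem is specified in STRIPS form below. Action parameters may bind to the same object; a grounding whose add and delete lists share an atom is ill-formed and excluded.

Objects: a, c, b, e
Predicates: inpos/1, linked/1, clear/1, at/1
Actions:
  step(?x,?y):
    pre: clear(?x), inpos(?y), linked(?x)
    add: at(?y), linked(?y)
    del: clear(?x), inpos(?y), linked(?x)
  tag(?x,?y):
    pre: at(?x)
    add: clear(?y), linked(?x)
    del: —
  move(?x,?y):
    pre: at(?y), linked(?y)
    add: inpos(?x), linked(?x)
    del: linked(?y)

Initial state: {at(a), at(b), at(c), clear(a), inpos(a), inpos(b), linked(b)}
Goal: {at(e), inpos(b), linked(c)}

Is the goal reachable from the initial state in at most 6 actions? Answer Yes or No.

1. tag(a,a)  →  {at(a), at(b), at(c), clear(a), inpos(a), inpos(b), linked(a), linked(b)}
2. tag(c,a)  →  {at(a), at(b), at(c), clear(a), inpos(a), inpos(b), linked(a), linked(b), linked(c)}
3. move(e,b)  →  {at(a), at(b), at(c), clear(a), inpos(a), inpos(b), inpos(e), linked(a), linked(c), linked(e)}
4. step(a,e)  →  {at(a), at(b), at(c), at(e), inpos(a), inpos(b), linked(c), linked(e)}
optimal plan length = 4; 4 ≤ 6

Yes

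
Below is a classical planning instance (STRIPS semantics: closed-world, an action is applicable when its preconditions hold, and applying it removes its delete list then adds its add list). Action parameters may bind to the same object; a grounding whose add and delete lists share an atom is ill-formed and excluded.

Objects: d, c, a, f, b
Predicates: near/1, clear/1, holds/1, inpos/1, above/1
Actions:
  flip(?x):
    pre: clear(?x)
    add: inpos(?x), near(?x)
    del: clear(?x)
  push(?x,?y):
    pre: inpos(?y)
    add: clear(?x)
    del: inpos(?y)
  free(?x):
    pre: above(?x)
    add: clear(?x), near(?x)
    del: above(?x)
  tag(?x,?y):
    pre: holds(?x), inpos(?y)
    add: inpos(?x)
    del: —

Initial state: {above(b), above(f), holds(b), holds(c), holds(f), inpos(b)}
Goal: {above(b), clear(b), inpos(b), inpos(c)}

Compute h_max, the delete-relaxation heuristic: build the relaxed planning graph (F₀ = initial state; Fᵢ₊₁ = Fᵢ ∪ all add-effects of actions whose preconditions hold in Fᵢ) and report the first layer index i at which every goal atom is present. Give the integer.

F0 = init (6 atoms)
F1 = F0 ∪ {clear(a), clear(b), clear(c), clear(d), clear(f), inpos(c), inpos(f), near(b), near(f)}  (15 atoms)
goal ⊆ F1  ⇒  h_max = 1

1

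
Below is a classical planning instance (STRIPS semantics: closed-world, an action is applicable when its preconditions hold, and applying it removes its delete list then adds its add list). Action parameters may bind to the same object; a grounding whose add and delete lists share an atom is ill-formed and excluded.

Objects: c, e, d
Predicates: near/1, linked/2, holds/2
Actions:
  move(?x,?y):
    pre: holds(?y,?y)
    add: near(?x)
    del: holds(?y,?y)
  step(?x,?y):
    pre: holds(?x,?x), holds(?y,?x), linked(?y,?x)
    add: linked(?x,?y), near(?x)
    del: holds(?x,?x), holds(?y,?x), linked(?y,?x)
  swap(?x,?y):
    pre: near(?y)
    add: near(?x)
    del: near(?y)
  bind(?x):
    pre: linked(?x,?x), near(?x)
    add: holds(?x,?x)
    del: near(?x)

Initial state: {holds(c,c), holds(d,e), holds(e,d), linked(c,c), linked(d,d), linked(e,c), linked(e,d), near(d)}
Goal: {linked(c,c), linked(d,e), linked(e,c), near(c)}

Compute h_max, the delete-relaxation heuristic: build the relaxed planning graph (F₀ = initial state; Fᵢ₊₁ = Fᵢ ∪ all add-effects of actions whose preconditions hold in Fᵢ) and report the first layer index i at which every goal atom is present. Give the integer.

2

F0 = init (8 atoms)
F1 = F0 ∪ {holds(d,d), near(c), near(e)}  (11 atoms)
F2 = F1 ∪ {linked(d,e)}  (12 atoms)
goal ⊆ F2  ⇒  h_max = 2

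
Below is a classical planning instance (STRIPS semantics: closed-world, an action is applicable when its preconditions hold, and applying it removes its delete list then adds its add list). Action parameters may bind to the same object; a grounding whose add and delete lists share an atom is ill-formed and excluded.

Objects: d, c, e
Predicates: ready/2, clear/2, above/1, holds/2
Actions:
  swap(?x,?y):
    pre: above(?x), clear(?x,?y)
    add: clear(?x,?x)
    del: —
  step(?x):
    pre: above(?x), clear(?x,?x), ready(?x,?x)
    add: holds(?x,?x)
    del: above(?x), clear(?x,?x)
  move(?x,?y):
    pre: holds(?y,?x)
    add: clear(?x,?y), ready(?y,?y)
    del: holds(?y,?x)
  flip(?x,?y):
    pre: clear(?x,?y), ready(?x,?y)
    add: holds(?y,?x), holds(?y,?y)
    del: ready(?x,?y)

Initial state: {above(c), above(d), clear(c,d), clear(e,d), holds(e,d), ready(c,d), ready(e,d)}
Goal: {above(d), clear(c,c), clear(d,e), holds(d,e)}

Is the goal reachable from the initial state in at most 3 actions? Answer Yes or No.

Yes

1. swap(c,d)  →  {above(c), above(d), clear(c,c), clear(c,d), clear(e,d), holds(e,d), ready(c,d), ready(e,d)}
2. move(d,e)  →  {above(c), above(d), clear(c,c), clear(c,d), clear(d,e), clear(e,d), ready(c,d), ready(e,d), ready(e,e)}
3. flip(e,d)  →  {above(c), above(d), clear(c,c), clear(c,d), clear(d,e), clear(e,d), holds(d,d), holds(d,e), ready(c,d), ready(e,e)}
optimal plan length = 3; 3 ≤ 3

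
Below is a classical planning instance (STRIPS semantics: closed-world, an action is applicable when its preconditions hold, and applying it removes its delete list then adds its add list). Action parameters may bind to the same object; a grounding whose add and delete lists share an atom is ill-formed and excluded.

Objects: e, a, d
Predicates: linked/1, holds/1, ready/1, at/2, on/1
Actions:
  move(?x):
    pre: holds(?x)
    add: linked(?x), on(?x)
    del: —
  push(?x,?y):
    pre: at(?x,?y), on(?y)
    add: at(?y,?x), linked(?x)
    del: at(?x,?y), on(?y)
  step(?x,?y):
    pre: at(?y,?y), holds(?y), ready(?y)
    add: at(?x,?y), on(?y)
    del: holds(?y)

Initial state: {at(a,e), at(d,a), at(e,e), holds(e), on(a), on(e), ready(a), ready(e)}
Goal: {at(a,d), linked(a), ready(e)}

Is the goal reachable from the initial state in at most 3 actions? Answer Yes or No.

Yes

1. push(a,e)  →  {at(d,a), at(e,a), at(e,e), holds(e), linked(a), on(a), ready(a), ready(e)}
2. push(d,a)  →  {at(a,d), at(e,a), at(e,e), holds(e), linked(a), linked(d), ready(a), ready(e)}
optimal plan length = 2; 2 ≤ 3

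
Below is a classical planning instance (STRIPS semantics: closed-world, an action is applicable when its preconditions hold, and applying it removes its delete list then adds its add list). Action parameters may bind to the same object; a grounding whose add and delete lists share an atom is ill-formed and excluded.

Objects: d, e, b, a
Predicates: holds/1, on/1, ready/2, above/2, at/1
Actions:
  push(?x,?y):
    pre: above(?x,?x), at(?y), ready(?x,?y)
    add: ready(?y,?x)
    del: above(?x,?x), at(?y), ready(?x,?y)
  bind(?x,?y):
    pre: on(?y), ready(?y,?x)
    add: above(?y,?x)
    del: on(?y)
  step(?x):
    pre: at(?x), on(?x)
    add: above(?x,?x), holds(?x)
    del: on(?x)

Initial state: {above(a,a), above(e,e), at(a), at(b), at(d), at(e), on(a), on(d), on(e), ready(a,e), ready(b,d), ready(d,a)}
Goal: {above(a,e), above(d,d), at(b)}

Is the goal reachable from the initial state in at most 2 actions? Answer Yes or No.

1. bind(e,a)  →  {above(a,a), above(a,e), above(e,e), at(a), at(b), at(d), at(e), on(d), on(e), ready(a,e), ready(b,d), ready(d,a)}
2. step(d)  →  {above(a,a), above(a,e), above(d,d), above(e,e), at(a), at(b), at(d), at(e), holds(d), on(e), ready(a,e), ready(b,d), ready(d,a)}
optimal plan length = 2; 2 ≤ 2

Yes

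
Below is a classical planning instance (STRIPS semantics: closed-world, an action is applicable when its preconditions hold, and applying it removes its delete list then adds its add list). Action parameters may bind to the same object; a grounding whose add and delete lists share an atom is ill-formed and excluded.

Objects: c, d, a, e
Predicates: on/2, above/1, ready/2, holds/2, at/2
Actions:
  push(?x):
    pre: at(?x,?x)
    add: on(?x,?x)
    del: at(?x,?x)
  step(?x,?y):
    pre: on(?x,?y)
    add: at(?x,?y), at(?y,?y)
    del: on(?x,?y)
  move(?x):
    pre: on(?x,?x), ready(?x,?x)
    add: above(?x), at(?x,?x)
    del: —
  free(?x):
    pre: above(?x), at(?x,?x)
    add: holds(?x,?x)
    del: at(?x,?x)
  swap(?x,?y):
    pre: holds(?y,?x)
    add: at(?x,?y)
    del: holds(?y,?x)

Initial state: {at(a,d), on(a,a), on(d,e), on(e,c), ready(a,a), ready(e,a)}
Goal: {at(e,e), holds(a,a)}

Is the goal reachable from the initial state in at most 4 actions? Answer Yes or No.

1. step(d,e)  →  {at(a,d), at(d,e), at(e,e), on(a,a), on(e,c), ready(a,a), ready(e,a)}
2. move(a)  →  {above(a), at(a,a), at(a,d), at(d,e), at(e,e), on(a,a), on(e,c), ready(a,a), ready(e,a)}
3. free(a)  →  {above(a), at(a,d), at(d,e), at(e,e), holds(a,a), on(a,a), on(e,c), ready(a,a), ready(e,a)}
optimal plan length = 3; 3 ≤ 4

Yes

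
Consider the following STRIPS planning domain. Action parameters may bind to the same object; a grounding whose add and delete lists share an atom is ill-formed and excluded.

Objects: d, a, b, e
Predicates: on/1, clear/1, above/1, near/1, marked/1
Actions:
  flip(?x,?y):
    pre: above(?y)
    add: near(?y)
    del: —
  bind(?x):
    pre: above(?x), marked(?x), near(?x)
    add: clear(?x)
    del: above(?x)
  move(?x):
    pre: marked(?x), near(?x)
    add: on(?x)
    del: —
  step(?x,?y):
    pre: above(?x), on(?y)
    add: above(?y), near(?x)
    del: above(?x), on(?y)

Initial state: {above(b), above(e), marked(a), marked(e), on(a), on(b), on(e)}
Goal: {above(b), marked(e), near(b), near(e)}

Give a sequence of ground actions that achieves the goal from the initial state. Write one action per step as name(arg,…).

flip(d,b); flip(d,e)

1. flip(d,b)  →  {above(b), above(e), marked(a), marked(e), near(b), on(a), on(b), on(e)}
2. flip(d,e)  →  {above(b), above(e), marked(a), marked(e), near(b), near(e), on(a), on(b), on(e)}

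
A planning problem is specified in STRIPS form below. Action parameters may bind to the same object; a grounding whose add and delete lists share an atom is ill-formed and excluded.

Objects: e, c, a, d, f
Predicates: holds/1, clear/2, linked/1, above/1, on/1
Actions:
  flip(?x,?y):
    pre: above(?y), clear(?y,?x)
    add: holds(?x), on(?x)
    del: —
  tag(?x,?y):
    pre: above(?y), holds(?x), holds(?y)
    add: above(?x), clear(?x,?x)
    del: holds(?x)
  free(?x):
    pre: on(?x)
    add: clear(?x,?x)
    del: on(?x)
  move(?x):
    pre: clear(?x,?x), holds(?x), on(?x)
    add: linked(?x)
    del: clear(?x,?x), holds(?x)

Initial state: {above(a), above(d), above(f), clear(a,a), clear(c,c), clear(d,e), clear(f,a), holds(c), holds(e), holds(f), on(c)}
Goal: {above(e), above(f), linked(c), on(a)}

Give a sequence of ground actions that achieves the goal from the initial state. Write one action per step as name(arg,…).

1. flip(a,a)  →  {above(a), above(d), above(f), clear(a,a), clear(c,c), clear(d,e), clear(f,a), holds(a), holds(c), holds(e), holds(f), on(a), on(c)}
2. tag(e,a)  →  {above(a), above(d), above(e), above(f), clear(a,a), clear(c,c), clear(d,e), clear(e,e), clear(f,a), holds(a), holds(c), holds(f), on(a), on(c)}
3. move(c)  →  {above(a), above(d), above(e), above(f), clear(a,a), clear(d,e), clear(e,e), clear(f,a), holds(a), holds(f), linked(c), on(a), on(c)}

flip(a,a); tag(e,a); move(c)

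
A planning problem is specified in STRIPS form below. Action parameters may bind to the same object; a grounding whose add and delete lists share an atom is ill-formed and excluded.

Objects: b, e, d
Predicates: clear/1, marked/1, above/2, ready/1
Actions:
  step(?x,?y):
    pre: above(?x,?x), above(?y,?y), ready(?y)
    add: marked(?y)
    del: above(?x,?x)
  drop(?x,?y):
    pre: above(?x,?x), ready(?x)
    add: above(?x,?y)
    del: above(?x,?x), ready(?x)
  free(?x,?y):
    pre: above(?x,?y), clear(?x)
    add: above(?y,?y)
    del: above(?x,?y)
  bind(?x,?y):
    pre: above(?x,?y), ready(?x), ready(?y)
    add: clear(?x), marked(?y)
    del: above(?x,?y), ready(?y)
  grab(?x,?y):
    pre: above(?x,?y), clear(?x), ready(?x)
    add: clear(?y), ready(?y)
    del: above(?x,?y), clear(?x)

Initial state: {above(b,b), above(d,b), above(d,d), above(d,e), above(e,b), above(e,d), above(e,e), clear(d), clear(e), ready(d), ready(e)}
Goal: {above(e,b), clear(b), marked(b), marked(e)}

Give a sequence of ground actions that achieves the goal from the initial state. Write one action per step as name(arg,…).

1. step(e,e)  →  {above(b,b), above(d,b), above(d,d), above(d,e), above(e,b), above(e,d), clear(d), clear(e), marked(e), ready(d), ready(e)}
2. grab(d,b)  →  {above(b,b), above(d,d), above(d,e), above(e,b), above(e,d), clear(b), clear(e), marked(e), ready(b), ready(d), ready(e)}
3. step(b,b)  →  {above(d,d), above(d,e), above(e,b), above(e,d), clear(b), clear(e), marked(b), marked(e), ready(b), ready(d), ready(e)}

step(e,e); grab(d,b); step(b,b)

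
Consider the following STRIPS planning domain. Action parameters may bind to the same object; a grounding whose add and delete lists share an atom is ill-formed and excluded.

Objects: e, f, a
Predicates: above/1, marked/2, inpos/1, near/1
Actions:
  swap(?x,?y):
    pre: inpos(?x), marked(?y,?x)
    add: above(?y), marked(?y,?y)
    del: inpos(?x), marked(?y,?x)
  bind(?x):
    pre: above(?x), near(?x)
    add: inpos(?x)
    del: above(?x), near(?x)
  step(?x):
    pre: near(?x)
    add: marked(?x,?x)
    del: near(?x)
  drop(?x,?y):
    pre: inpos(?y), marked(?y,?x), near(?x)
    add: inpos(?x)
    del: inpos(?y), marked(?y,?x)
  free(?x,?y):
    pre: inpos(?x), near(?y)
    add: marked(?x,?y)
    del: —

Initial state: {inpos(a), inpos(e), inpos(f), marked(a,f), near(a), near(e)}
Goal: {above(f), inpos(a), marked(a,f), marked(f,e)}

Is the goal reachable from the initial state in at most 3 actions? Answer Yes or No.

1. free(f,e)  →  {inpos(a), inpos(e), inpos(f), marked(a,f), marked(f,e), near(a), near(e)}
2. swap(e,f)  →  {above(f), inpos(a), inpos(f), marked(a,f), marked(f,f), near(a), near(e)}
3. free(f,e)  →  {above(f), inpos(a), inpos(f), marked(a,f), marked(f,e), marked(f,f), near(a), near(e)}
optimal plan length = 3; 3 ≤ 3

Yes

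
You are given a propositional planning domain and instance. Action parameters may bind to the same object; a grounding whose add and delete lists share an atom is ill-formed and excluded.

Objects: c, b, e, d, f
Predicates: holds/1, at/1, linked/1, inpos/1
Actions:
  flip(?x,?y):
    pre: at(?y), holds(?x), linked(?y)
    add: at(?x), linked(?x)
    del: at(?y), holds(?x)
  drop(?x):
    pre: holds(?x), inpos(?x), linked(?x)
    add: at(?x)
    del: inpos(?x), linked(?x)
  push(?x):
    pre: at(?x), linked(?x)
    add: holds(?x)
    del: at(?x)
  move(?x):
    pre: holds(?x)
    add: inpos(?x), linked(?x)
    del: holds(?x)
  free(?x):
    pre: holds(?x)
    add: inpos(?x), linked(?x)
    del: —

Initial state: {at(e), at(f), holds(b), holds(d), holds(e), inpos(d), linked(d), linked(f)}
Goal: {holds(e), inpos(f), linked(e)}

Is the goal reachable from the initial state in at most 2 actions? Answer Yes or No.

No

1. push(f)  →  {at(e), holds(b), holds(d), holds(e), holds(f), inpos(d), linked(d), linked(f)}
2. move(f)  →  {at(e), holds(b), holds(d), holds(e), inpos(d), inpos(f), linked(d), linked(f)}
3. free(e)  →  {at(e), holds(b), holds(d), holds(e), inpos(d), inpos(e), inpos(f), linked(d), linked(e), linked(f)}
optimal plan length = 3; 3 > 2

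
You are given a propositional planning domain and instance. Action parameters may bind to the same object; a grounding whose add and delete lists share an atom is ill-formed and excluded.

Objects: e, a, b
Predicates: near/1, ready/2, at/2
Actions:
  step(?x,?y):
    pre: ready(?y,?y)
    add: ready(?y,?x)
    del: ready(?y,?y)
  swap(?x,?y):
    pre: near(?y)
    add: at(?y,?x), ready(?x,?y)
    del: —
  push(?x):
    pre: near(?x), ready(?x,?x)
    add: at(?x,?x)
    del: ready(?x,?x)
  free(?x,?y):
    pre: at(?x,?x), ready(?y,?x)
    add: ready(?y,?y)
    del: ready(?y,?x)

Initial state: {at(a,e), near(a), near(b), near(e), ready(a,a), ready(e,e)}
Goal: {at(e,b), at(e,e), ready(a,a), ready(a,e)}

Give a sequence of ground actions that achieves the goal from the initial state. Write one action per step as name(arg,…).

swap(e,e); swap(a,e); swap(b,e)

1. swap(e,e)  →  {at(a,e), at(e,e), near(a), near(b), near(e), ready(a,a), ready(e,e)}
2. swap(a,e)  →  {at(a,e), at(e,a), at(e,e), near(a), near(b), near(e), ready(a,a), ready(a,e), ready(e,e)}
3. swap(b,e)  →  {at(a,e), at(e,a), at(e,b), at(e,e), near(a), near(b), near(e), ready(a,a), ready(a,e), ready(b,e), ready(e,e)}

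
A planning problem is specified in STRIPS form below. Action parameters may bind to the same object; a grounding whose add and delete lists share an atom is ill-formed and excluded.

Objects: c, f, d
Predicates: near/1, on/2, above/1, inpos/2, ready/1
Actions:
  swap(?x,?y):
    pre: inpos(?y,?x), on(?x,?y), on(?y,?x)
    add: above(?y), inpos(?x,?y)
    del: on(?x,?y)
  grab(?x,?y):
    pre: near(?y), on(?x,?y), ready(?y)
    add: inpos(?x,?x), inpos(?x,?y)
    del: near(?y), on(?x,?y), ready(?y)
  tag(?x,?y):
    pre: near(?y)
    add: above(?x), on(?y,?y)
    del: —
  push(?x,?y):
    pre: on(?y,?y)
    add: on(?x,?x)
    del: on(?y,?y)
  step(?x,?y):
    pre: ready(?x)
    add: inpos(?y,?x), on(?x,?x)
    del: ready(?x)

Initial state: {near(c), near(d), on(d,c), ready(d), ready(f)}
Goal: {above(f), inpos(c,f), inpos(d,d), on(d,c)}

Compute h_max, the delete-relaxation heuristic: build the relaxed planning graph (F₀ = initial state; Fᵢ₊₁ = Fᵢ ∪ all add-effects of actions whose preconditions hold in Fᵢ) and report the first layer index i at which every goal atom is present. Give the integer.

F0 = init (5 atoms)
F1 = F0 ∪ {above(c), above(d), above(f), inpos(c,d), inpos(c,f), inpos(d,d), inpos(d,f), inpos(f,d), inpos(f,f), on(c,c), on(d,d), on(f,f)}  (17 atoms)
goal ⊆ F1  ⇒  h_max = 1

1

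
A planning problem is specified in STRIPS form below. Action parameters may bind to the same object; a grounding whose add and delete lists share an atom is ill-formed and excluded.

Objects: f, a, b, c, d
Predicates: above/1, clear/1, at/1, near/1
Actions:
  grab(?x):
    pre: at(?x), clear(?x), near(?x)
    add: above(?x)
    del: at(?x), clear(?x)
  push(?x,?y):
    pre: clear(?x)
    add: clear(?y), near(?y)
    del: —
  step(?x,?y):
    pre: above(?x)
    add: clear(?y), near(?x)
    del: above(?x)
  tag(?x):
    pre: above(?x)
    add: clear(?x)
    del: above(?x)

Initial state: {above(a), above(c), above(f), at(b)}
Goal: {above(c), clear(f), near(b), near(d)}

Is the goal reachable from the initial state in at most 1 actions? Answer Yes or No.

No

1. step(f,f)  →  {above(a), above(c), at(b), clear(f), near(f)}
2. push(f,b)  →  {above(a), above(c), at(b), clear(b), clear(f), near(b), near(f)}
3. push(f,d)  →  {above(a), above(c), at(b), clear(b), clear(d), clear(f), near(b), near(d), near(f)}
optimal plan length = 3; 3 > 1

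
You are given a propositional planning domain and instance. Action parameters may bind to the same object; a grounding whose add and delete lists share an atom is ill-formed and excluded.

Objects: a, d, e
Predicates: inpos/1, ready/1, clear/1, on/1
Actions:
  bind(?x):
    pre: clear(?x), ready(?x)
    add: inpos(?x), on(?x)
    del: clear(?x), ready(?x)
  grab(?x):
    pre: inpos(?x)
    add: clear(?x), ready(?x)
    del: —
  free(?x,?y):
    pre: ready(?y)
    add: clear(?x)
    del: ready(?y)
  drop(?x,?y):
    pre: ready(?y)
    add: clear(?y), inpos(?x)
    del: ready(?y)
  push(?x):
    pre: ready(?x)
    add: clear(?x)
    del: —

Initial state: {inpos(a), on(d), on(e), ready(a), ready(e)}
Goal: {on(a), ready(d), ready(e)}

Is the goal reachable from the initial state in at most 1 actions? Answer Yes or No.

No

1. drop(d,a)  →  {clear(a), inpos(a), inpos(d), on(d), on(e), ready(e)}
2. grab(a)  →  {clear(a), inpos(a), inpos(d), on(d), on(e), ready(a), ready(e)}
3. bind(a)  →  {inpos(a), inpos(d), on(a), on(d), on(e), ready(e)}
4. grab(d)  →  {clear(d), inpos(a), inpos(d), on(a), on(d), on(e), ready(d), ready(e)}
optimal plan length = 4; 4 > 1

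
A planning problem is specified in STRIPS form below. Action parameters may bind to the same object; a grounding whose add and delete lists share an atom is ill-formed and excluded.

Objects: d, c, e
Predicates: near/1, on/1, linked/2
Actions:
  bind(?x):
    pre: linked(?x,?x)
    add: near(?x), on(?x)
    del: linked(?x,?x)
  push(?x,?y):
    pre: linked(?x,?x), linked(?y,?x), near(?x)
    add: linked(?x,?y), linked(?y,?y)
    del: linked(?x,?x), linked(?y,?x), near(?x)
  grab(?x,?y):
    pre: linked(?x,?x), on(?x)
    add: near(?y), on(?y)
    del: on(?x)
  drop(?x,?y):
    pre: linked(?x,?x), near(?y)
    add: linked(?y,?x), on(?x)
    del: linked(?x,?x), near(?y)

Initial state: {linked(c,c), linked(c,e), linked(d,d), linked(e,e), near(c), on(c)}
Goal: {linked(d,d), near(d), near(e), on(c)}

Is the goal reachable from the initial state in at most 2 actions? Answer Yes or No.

1. bind(e)  →  {linked(c,c), linked(c,e), linked(d,d), near(c), near(e), on(c), on(e)}
2. grab(c,d)  →  {linked(c,c), linked(c,e), linked(d,d), near(c), near(d), near(e), on(d), on(e)}
3. bind(c)  →  {linked(c,e), linked(d,d), near(c), near(d), near(e), on(c), on(d), on(e)}
optimal plan length = 3; 3 > 2

No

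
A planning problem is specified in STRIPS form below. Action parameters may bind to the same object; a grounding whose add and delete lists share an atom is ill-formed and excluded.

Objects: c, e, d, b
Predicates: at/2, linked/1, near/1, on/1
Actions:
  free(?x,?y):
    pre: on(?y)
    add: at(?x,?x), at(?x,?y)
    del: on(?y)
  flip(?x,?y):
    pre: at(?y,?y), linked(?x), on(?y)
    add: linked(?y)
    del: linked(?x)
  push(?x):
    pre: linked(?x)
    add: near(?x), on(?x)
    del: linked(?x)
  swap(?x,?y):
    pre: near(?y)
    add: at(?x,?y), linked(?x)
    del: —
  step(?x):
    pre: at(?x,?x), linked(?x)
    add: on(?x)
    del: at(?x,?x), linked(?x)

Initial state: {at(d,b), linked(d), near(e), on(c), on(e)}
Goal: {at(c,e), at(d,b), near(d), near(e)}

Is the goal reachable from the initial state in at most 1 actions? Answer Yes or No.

1. free(c,e)  →  {at(c,c), at(c,e), at(d,b), linked(d), near(e), on(c)}
2. push(d)  →  {at(c,c), at(c,e), at(d,b), near(d), near(e), on(c), on(d)}
optimal plan length = 2; 2 > 1

No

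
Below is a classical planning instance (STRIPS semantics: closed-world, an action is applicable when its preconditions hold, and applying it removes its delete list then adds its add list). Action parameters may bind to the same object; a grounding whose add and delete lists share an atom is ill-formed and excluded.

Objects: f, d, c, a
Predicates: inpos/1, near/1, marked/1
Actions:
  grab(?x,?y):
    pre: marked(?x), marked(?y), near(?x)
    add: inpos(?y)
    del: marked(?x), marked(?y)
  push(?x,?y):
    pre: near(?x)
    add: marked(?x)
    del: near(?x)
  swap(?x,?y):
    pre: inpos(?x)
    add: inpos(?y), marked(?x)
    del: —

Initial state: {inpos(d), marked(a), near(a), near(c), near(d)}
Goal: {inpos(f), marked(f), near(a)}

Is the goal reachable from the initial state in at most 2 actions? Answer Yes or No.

Yes

1. swap(d,f)  →  {inpos(d), inpos(f), marked(a), marked(d), near(a), near(c), near(d)}
2. swap(f,f)  →  {inpos(d), inpos(f), marked(a), marked(d), marked(f), near(a), near(c), near(d)}
optimal plan length = 2; 2 ≤ 2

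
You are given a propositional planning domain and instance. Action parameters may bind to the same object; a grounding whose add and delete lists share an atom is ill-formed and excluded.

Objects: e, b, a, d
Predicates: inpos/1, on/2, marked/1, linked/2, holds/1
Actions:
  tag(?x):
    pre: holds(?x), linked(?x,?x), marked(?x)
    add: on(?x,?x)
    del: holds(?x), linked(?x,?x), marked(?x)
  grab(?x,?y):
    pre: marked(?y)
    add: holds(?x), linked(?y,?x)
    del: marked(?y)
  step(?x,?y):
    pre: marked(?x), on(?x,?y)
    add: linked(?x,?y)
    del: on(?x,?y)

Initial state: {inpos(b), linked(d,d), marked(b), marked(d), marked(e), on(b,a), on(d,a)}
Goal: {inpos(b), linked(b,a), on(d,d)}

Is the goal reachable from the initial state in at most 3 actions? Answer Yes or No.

1. grab(a,b)  →  {holds(a), inpos(b), linked(b,a), linked(d,d), marked(d), marked(e), on(b,a), on(d,a)}
2. grab(d,e)  →  {holds(a), holds(d), inpos(b), linked(b,a), linked(d,d), linked(e,d), marked(d), on(b,a), on(d,a)}
3. tag(d)  →  {holds(a), inpos(b), linked(b,a), linked(e,d), on(b,a), on(d,a), on(d,d)}
optimal plan length = 3; 3 ≤ 3

Yes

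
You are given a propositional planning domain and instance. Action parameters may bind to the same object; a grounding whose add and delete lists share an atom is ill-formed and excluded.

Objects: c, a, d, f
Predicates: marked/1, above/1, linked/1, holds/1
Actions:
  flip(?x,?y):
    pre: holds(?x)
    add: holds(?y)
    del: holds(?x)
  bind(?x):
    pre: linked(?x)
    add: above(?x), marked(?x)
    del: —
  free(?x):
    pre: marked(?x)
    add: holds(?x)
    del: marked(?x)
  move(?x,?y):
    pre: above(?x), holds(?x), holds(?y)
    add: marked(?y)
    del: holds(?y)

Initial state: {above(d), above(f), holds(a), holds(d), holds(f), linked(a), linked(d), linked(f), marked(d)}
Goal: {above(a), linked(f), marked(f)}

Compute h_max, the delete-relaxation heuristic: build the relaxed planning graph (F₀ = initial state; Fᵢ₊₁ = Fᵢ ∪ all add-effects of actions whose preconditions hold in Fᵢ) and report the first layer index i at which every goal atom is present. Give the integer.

1

F0 = init (9 atoms)
F1 = F0 ∪ {above(a), holds(c), marked(a), marked(f)}  (13 atoms)
goal ⊆ F1  ⇒  h_max = 1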